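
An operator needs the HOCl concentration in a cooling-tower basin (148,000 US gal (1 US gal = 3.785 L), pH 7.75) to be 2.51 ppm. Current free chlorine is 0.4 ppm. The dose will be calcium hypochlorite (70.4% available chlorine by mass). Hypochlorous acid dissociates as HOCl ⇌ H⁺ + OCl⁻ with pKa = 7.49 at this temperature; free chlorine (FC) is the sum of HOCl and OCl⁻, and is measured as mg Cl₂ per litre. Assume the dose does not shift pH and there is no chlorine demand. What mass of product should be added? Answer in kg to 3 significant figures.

5.31 kg

Volume: 148,000 US gal × 3.785 L/gal = 560,180 L.
[OCl⁻]/[HOCl] = 10^(pH − pKa) = 10^(7.75 − 7.49) = 1.82; fraction as HOCl = 1/(1 + 1.82) = 0.3546.
Free chlorine required for 2.51 ppm HOCl: 2.51 / 0.3546 = 7.077 ppm.
FC to add: 7.077 − 0.4 = 6.677 mg/L as Cl₂.
Cl₂ equivalent: 6.677 mg/L × 560,180 L = 3741 g.
Product at 70.4% available Cl: 3741 / 0.704 = 5313 g.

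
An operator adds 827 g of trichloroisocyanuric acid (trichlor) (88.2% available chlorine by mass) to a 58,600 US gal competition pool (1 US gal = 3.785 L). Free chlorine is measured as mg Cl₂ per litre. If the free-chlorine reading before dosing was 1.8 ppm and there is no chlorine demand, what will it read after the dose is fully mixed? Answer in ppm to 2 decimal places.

5.09 ppm

Volume: 58,600 US gal × 3.785 L/gal = 221,801 L.
Available chlorine delivered: 827 g × 0.882 = 729.4 g as Cl₂.
Concentration rise: 729.4 g / 221,801 L = 3.289 mg/L = 3.29 ppm.
Final FC: 1.8 + 3.29 = 5.09 ppm.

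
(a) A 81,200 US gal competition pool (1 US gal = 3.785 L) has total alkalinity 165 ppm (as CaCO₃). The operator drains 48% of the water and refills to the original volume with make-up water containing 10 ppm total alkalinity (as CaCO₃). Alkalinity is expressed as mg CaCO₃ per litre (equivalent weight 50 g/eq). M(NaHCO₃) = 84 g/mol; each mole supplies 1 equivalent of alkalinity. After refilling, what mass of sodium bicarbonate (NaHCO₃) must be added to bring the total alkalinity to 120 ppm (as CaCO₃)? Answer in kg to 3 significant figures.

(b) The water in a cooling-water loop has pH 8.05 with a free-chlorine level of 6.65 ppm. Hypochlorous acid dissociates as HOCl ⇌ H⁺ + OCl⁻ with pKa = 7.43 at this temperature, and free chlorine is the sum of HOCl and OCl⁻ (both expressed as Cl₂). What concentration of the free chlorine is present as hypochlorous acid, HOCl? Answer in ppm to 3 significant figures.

(a) Volume: 81,200 US gal × 3.785 L/gal = 307,342 L.
(a) After draining 48% and refilling: 165 × 0.52 + 10 × 0.48 = 90.6 ppm.
(a) Deficit to target: 120 − 90.6 = 29.4 mg/L.
(a) As CaCO₃: 29.4 mg/L × 307,342 L = 9036 g; ÷ 50 g/eq ÷ 1 = 180.7 mol NaHCO₃.
(a) Mass: 180.7 × 84 = 15,180 g.

(b) [OCl⁻]/[HOCl] = 10^(pH − pKa) = 10^(8.05 − 7.43) = 10^0.62 = 4.169.
(b) Fraction as HOCl = 1 / (1 + 4.169) = 0.1935.
(b) HOCl = 0.1935 × 6.65 ppm = 1.287 ppm.

(a) 15.2 kg; (b) 1.29 ppm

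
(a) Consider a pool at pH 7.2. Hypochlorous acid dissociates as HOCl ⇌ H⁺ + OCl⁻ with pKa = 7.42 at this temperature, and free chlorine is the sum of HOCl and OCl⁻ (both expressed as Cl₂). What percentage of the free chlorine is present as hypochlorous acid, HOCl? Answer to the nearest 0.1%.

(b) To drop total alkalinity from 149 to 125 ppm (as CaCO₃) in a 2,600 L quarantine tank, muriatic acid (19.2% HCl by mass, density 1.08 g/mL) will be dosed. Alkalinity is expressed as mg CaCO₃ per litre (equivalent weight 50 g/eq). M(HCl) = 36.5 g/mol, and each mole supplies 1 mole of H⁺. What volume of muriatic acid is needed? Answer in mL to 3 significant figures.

(a) [OCl⁻]/[HOCl] = 10^(pH − pKa) = 10^(7.2 − 7.42) = 10^-0.22 = 0.6026.
(a) Fraction as HOCl = 1 / (1 + 0.6026) = 0.624.

(b) Alkalinity to neutralize: (149 − 125) = 24 mg/L as CaCO₃ × 2,600 L = 62.4 g as CaCO₃.
(b) Equivalents of H⁺ required: 62.4 ÷ 50 g/eq = 1.248 eq = 1.248 mol HCl.
(b) Mass of HCl: 1.248 × 36.5 = 45.55 g.
(b) Mass of 19.2% solution: 45.55 / 0.192 = 237.2 g.
(b) Volume: 237.2 g ÷ 1.08 g/mL = 219.7 mL.

(a) 62.4%; (b) 220 mL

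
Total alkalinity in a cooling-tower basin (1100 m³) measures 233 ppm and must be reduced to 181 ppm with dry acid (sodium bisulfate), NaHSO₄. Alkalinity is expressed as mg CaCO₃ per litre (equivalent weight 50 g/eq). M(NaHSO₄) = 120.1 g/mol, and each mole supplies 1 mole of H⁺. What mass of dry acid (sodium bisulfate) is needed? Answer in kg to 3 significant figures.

137 kg

Volume: 1100 m³ = 1,100,000 L.
Alkalinity to neutralize: (233 − 181) = 52 mg/L as CaCO₃ × 1,100,000 L = 57,200 g as CaCO₃.
Equivalents of H⁺ required: 57,200 ÷ 50 g/eq = 1144 eq = 1144 mol NaHSO₄.
Mass of NaHSO₄: 1144 × 120.1 = 137,400 g.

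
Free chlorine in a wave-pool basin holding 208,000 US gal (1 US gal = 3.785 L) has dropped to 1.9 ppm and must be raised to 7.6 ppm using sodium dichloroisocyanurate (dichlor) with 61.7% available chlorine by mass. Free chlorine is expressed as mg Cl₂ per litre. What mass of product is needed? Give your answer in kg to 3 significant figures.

Volume: 208,000 US gal × 3.785 L/gal = 787,280 L.
Chlorine deficit: 7.6 − 1.9 = 5.7 ppm = 5.7 mg/L as Cl₂.
Cl₂ equivalent needed: 5.7 mg/L × 787,280 L = 4,487,000 mg = 4487 g.
Product at 61.7% available chlorine: 4487 / 0.617 = 7273 g.

7.27 kg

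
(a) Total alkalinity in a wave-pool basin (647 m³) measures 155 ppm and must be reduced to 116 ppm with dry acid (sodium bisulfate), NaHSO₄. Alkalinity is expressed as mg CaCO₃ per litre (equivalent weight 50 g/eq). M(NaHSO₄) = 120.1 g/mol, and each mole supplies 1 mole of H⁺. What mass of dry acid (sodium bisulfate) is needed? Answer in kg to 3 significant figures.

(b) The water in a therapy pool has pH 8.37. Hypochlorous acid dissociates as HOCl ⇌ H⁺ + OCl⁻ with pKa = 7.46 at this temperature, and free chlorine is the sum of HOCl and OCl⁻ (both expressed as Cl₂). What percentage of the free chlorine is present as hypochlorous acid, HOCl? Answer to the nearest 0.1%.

(a) Volume: 647 m³ = 647,000 L.
(a) Alkalinity to neutralize: (155 − 116) = 39 mg/L as CaCO₃ × 647,000 L = 25,230 g as CaCO₃.
(a) Equivalents of H⁺ required: 25,230 ÷ 50 g/eq = 504.7 eq = 504.7 mol NaHSO₄.
(a) Mass of NaHSO₄: 504.7 × 120.1 = 60,610 g.

(b) [OCl⁻]/[HOCl] = 10^(pH − pKa) = 10^(8.37 − 7.46) = 10^0.91 = 8.128.
(b) Fraction as HOCl = 1 / (1 + 8.128) = 0.1095.

(a) 60.6 kg; (b) 11.0%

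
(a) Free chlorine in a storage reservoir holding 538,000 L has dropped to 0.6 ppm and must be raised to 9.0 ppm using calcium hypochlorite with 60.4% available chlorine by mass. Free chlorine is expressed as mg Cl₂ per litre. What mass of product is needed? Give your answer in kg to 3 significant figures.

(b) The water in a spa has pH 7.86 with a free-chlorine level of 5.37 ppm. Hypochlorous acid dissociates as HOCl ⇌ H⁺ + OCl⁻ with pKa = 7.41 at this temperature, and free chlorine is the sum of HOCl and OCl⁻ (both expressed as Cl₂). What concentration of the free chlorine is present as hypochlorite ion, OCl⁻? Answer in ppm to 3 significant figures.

(a) Chlorine deficit: 9.0 − 0.6 = 8.4 ppm = 8.4 mg/L as Cl₂.
(a) Cl₂ equivalent needed: 8.4 mg/L × 538,000 L = 4,519,000 mg = 4519 g.
(a) Product at 60.4% available chlorine: 4519 / 0.604 = 7482 g.

(b) [OCl⁻]/[HOCl] = 10^(pH − pKa) = 10^(7.86 − 7.41) = 10^0.45 = 2.818.
(b) Fraction as HOCl = 1 / (1 + 2.818) = 0.2619.
(b) OCl⁻ = (1 − 0.2619) × 5.37 ppm = 3.964 ppm.

(a) 7.48 kg; (b) 3.96 ppm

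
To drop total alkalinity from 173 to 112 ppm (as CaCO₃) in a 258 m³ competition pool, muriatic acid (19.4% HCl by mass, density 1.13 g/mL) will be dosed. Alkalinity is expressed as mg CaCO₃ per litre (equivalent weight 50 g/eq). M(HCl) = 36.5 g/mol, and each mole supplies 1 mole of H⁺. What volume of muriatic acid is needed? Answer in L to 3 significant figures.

52.4 L

Volume: 258 m³ = 258,000 L.
Alkalinity to neutralize: (173 − 112) = 61 mg/L as CaCO₃ × 258,000 L = 15,740 g as CaCO₃.
Equivalents of H⁺ required: 15,740 ÷ 50 g/eq = 314.8 eq = 314.8 mol HCl.
Mass of HCl: 314.8 × 36.5 = 11,490 g.
Mass of 19.4% solution: 11,490 / 0.194 = 59,220 g.
Volume: 59,220 g ÷ 1.13 g/mL = 52,410 mL.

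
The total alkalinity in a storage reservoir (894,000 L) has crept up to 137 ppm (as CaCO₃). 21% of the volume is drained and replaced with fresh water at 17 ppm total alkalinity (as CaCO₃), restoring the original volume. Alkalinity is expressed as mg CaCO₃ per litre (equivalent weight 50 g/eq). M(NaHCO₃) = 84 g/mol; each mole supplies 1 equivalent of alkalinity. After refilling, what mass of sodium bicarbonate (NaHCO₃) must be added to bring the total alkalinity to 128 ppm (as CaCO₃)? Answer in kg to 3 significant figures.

After draining 21% and refilling: 137 × 0.79 + 17 × 0.21 = 111.8 ppm.
Deficit to target: 128 − 111.8 = 16.2 mg/L.
As CaCO₃: 16.2 mg/L × 894,000 L = 14,480 g; ÷ 50 g/eq ÷ 1 = 289.7 mol NaHCO₃.
Mass: 289.7 × 84 = 24,330 g.

24.3 kg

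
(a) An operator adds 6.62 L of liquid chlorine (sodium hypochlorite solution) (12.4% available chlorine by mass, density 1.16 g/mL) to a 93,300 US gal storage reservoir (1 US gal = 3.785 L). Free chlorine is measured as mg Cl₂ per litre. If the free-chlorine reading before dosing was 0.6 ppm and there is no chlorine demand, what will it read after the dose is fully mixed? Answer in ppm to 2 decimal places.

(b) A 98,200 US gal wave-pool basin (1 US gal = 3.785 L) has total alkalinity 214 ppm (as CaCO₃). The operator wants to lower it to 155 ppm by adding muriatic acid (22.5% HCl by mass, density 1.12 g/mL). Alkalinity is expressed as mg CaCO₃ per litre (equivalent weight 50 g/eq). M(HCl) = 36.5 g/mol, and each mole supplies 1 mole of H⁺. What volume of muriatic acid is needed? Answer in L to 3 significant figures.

(a) 3.30 ppm; (b) 63.5 L

(a) Volume: 93,300 US gal × 3.785 L/gal = 353,140 L.
(a) Mass of solution: 6.62 L × 1000 mL/L × 1.16 g/mL = 7679 g.
(a) Available chlorine delivered: 7679 g × 0.124 = 952.2 g as Cl₂.
(a) Concentration rise: 952.2 g / 353,140 L = 2.696 mg/L = 2.70 ppm.
(a) Final FC: 0.6 + 2.70 = 3.30 ppm.

(b) Volume: 98,200 US gal × 3.785 L/gal = 371,687 L.
(b) Alkalinity to neutralize: (214 − 155) = 59 mg/L as CaCO₃ × 371,687 L = 21,930 g as CaCO₃.
(b) Equivalents of H⁺ required: 21,930 ÷ 50 g/eq = 438.6 eq = 438.6 mol HCl.
(b) Mass of HCl: 438.6 × 36.5 = 16,010 g.
(b) Mass of 22.5% solution: 16,010 / 0.225 = 71,150 g.
(b) Volume: 71,150 g ÷ 1.12 g/mL = 63,530 mL.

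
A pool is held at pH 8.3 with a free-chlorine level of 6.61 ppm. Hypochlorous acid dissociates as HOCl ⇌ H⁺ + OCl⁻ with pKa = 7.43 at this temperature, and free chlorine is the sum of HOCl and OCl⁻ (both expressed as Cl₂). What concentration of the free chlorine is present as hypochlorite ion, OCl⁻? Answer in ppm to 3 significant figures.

[OCl⁻]/[HOCl] = 10^(pH − pKa) = 10^(8.3 − 7.43) = 10^0.87 = 7.413.
Fraction as HOCl = 1 / (1 + 7.413) = 0.1189.
OCl⁻ = (1 − 0.1189) × 6.61 ppm = 5.824 ppm.

5.82 ppm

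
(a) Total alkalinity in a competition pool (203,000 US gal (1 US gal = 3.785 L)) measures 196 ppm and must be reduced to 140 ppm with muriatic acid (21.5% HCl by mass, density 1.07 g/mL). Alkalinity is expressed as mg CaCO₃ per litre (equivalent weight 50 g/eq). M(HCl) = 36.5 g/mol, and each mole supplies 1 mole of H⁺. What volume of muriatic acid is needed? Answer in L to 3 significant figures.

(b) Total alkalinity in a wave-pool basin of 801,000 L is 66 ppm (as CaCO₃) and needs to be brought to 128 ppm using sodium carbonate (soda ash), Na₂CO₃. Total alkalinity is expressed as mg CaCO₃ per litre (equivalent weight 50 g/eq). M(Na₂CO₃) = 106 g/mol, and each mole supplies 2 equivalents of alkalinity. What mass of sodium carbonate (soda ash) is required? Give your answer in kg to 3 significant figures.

(a) 137 L; (b) 52.6 kg

(a) Volume: 203,000 US gal × 3.785 L/gal = 768,355 L.
(a) Alkalinity to neutralize: (196 − 140) = 56 mg/L as CaCO₃ × 768,355 L = 43,030 g as CaCO₃.
(a) Equivalents of H⁺ required: 43,030 ÷ 50 g/eq = 860.6 eq = 860.6 mol HCl.
(a) Mass of HCl: 860.6 × 36.5 = 31,410 g.
(a) Mass of 21.5% solution: 31,410 / 0.215 = 146,100 g.
(a) Volume: 146,100 g ÷ 1.07 g/mL = 136,500 mL.

(b) Alkalinity to add: (128 − 66) = 62 mg/L as CaCO₃ × 801,000 L = 49,660 g as CaCO₃.
(b) Equivalents: 49,660 g ÷ 50 g/eq = 993.2 eq.
(b) Each mole of Na₂CO₃ supplies 2 eq, so 993.2 / 2 = 496.6 mol.
(b) Mass: 496.6 mol × 106 g/mol = 52,640 g.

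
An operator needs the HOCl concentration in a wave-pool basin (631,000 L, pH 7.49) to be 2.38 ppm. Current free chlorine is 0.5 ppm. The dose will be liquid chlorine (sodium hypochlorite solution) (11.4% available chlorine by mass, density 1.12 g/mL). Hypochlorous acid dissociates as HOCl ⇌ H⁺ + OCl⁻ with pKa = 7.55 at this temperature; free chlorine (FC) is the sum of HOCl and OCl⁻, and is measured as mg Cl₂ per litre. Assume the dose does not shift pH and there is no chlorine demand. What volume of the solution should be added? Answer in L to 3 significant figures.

[OCl⁻]/[HOCl] = 10^(pH − pKa) = 10^(7.49 − 7.55) = 0.871; fraction as HOCl = 1/(1 + 0.871) = 0.5345.
Free chlorine required for 2.38 ppm HOCl: 2.38 / 0.5345 = 4.453 ppm.
FC to add: 4.453 − 0.5 = 3.953 mg/L as Cl₂.
Cl₂ equivalent: 3.953 mg/L × 631,000 L = 2494 g.
Product at 11.4% available Cl: 2494 / 0.114 = 21,880 g.
Volume: 21,880 g ÷ 1.12 g/mL = 19,540 mL.

19.5 L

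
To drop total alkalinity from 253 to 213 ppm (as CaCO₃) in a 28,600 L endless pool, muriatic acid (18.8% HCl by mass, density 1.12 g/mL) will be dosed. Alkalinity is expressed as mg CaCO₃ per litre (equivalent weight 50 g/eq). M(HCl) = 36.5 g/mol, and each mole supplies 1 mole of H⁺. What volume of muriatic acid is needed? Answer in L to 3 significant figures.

3.97 L

Alkalinity to neutralize: (253 − 213) = 40 mg/L as CaCO₃ × 28,600 L = 1144 g as CaCO₃.
Equivalents of H⁺ required: 1144 ÷ 50 g/eq = 22.88 eq = 22.88 mol HCl.
Mass of HCl: 22.88 × 36.5 = 835.1 g.
Mass of 18.8% solution: 835.1 / 0.188 = 4442 g.
Volume: 4442 g ÷ 1.12 g/mL = 3966 mL.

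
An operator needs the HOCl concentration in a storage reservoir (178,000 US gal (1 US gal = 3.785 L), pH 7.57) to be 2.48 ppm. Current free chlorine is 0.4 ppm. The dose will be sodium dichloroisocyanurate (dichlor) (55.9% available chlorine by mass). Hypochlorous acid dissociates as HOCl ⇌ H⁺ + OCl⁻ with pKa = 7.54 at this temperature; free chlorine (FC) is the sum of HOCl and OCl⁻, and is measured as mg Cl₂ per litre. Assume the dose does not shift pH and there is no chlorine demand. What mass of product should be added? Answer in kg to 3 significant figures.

5.71 kg

Volume: 178,000 US gal × 3.785 L/gal = 673,730 L.
[OCl⁻]/[HOCl] = 10^(pH − pKa) = 10^(7.57 − 7.54) = 1.072; fraction as HOCl = 1/(1 + 1.072) = 0.4827.
Free chlorine required for 2.48 ppm HOCl: 2.48 / 0.4827 = 5.137 ppm.
FC to add: 5.137 − 0.4 = 4.737 mg/L as Cl₂.
Cl₂ equivalent: 4.737 mg/L × 673,730 L = 3192 g.
Product at 55.9% available Cl: 3192 / 0.559 = 5710 g.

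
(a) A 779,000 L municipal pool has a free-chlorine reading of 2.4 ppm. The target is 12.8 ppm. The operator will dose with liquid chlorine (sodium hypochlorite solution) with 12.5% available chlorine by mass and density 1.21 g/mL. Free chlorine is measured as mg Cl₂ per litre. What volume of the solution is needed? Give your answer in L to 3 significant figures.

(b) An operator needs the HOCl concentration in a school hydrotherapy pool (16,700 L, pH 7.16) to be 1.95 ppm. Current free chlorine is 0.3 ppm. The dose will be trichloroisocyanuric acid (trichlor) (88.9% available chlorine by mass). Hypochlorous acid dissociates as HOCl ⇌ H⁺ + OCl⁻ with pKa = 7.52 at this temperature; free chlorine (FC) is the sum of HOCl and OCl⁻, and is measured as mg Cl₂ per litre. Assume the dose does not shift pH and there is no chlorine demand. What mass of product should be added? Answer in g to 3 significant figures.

(a) Chlorine deficit: 12.8 − 2.4 = 10.4 ppm = 10.4 mg/L as Cl₂.
(a) Cl₂ equivalent needed: 10.4 mg/L × 779,000 L = 8,102,000 mg = 8102 g.
(a) Product at 12.5% available chlorine: 8102 / 0.125 = 64,810 g.
(a) Volume at density 1.21 g/mL: 64,810 g ÷ 1.21 g/mL = 53,560 mL.

(b) [OCl⁻]/[HOCl] = 10^(pH − pKa) = 10^(7.16 − 7.52) = 0.4365; fraction as HOCl = 1/(1 + 0.4365) = 0.6961.
(b) Free chlorine required for 1.95 ppm HOCl: 1.95 / 0.6961 = 2.801 ppm.
(b) FC to add: 2.801 − 0.3 = 2.501 mg/L as Cl₂.
(b) Cl₂ equivalent: 2.501 mg/L × 16,700 L = 41.77 g.
(b) Product at 88.9% available Cl: 41.77 / 0.889 = 46.99 g.

(a) 53.6 L; (b) 47.0 g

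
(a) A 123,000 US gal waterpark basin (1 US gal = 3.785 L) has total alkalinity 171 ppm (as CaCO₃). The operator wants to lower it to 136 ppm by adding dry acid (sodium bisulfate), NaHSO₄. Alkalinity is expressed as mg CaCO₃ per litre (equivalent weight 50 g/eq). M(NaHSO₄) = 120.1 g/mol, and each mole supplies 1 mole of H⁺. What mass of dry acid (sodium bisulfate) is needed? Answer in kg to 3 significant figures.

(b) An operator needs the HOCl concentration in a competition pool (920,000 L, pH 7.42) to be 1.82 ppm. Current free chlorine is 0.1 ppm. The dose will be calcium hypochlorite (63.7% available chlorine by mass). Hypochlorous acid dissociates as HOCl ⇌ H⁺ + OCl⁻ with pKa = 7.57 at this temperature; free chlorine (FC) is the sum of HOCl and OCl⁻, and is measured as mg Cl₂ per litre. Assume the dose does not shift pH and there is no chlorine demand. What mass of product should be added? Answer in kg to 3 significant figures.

(a) 39.1 kg; (b) 4.35 kg

(a) Volume: 123,000 US gal × 3.785 L/gal = 465,555 L.
(a) Alkalinity to neutralize: (171 − 136) = 35 mg/L as CaCO₃ × 465,555 L = 16,290 g as CaCO₃.
(a) Equivalents of H⁺ required: 16,290 ÷ 50 g/eq = 325.9 eq = 325.9 mol NaHSO₄.
(a) Mass of NaHSO₄: 325.9 × 120.1 = 39,140 g.

(b) [OCl⁻]/[HOCl] = 10^(pH − pKa) = 10^(7.42 − 7.57) = 0.7079; fraction as HOCl = 1/(1 + 0.7079) = 0.5855.
(b) Free chlorine required for 1.82 ppm HOCl: 1.82 / 0.5855 = 3.108 ppm.
(b) FC to add: 3.108 − 0.1 = 3.008 mg/L as Cl₂.
(b) Cl₂ equivalent: 3.008 mg/L × 920,000 L = 2768 g.
(b) Product at 63.7% available Cl: 2768 / 0.637 = 4345 g.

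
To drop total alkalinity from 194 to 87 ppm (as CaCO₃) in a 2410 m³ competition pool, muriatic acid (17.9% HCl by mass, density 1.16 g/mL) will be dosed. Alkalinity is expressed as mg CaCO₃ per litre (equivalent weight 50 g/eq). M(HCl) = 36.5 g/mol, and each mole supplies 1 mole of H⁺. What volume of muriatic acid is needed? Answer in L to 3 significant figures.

Volume: 2410 m³ = 2,410,000 L.
Alkalinity to neutralize: (194 − 87) = 107 mg/L as CaCO₃ × 2,410,000 L = 257,900 g as CaCO₃.
Equivalents of H⁺ required: 257,900 ÷ 50 g/eq = 5157 eq = 5157 mol HCl.
Mass of HCl: 5157 × 36.5 = 188,200 g.
Mass of 17.9% solution: 188,200 / 0.179 = 1,052,000 g.
Volume: 1,052,000 g ÷ 1.16 g/mL = 906,600 mL.

907 L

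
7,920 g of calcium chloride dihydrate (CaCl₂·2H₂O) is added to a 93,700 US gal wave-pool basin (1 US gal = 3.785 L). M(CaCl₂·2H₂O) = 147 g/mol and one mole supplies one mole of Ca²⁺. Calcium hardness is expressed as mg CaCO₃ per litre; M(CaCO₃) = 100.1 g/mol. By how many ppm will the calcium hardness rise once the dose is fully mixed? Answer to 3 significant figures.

Volume: 93,700 US gal × 3.785 L/gal = 354,654 L.
Moles of Ca²⁺: 7,920 g ÷ 147 g/mol = 53.88 mol.
As CaCO₃: 53.88 mol × 100.1 g/mol = 5393 g.
Rise: 5393 g / 354,654 L × 1000 = 15.21 mg/L.

15.2 ppm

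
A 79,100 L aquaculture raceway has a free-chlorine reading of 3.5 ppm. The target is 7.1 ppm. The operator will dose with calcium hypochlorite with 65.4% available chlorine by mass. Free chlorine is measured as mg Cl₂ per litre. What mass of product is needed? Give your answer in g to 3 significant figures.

435 g

Chlorine deficit: 7.1 − 3.5 = 3.6 ppm = 3.6 mg/L as Cl₂.
Cl₂ equivalent needed: 3.6 mg/L × 79,100 L = 284,800 mg = 284.8 g.
Product at 65.4% available chlorine: 284.8 / 0.654 = 435.4 g.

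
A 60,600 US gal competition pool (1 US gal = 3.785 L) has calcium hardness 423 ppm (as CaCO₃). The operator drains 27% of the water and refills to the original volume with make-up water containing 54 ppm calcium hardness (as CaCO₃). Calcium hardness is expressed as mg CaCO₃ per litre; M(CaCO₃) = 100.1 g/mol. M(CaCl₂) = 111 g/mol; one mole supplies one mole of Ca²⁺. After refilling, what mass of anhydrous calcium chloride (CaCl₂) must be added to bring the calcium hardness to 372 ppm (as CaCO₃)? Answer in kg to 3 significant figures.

Volume: 60,600 US gal × 3.785 L/gal = 229,371 L.
After draining 27% and refilling: 423 × 0.73 + 54 × 0.27 = 323.37 ppm.
Deficit to target: 372 − 323.37 = 48.63 mg/L.
As CaCO₃: 48.63 mg/L × 229,371 L = 11,150 g; ÷ 100.1 = 111.4 mol Ca²⁺.
Mass: 111.4 × 111 = 12,370 g.

12.4 kg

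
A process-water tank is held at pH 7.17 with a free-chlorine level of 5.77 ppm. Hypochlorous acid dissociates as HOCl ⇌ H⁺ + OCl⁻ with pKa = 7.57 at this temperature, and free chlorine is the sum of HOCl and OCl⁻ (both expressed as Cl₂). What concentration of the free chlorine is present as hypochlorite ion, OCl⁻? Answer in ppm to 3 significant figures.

[OCl⁻]/[HOCl] = 10^(pH − pKa) = 10^(7.17 − 7.57) = 10^-0.40 = 0.3981.
Fraction as HOCl = 1 / (1 + 0.3981) = 0.7153.
OCl⁻ = (1 − 0.7153) × 5.77 ppm = 1.643 ppm.

1.64 ppm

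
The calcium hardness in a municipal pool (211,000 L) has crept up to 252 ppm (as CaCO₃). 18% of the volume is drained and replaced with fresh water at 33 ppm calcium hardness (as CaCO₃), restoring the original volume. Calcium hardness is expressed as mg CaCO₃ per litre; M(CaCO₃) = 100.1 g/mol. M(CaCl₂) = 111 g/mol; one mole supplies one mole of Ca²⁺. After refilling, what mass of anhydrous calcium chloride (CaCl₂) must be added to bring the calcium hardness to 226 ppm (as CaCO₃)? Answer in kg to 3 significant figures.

After draining 18% and refilling: 252 × 0.82 + 33 × 0.18 = 212.58 ppm.
Deficit to target: 226 − 212.58 = 13.42 mg/L.
As CaCO₃: 13.42 mg/L × 211,000 L = 2832 g; ÷ 100.1 = 28.29 mol Ca²⁺.
Mass: 28.29 × 111 = 3140 g.

3.14 kg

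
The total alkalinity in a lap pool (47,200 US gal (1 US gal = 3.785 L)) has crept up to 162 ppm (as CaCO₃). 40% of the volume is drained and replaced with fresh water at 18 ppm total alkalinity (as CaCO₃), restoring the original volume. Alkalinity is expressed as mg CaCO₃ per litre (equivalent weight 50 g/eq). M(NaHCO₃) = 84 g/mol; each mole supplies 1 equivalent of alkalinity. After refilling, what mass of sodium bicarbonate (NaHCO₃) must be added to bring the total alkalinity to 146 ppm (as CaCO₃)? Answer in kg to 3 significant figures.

12.5 kg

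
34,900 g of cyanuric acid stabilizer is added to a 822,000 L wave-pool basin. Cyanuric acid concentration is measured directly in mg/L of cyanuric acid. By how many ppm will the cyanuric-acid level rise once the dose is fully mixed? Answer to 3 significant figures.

42.5 ppm

Rise: 34,900 g / 822,000 L × 1000 = 42.46 mg/L.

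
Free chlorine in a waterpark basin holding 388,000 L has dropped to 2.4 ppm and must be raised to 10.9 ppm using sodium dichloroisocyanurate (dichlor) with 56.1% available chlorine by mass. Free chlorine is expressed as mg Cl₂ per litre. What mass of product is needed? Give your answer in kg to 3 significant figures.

5.88 kg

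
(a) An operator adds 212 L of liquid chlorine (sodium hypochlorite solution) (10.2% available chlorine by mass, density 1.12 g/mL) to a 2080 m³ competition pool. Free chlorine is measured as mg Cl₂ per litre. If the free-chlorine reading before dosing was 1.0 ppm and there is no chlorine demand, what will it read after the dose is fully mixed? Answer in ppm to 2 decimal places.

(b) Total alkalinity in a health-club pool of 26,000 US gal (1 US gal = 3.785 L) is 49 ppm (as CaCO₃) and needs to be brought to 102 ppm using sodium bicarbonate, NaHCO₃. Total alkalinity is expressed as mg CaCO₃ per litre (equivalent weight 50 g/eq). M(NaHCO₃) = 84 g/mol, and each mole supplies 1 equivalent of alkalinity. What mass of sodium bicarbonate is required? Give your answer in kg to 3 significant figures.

(a) 12.64 ppm; (b) 8.76 kg

(a) Volume: 2080 m³ = 2,080,000 L.
(a) Mass of solution: 212 L × 1000 mL/L × 1.12 g/mL = 237,400 g.
(a) Available chlorine delivered: 237,400 g × 0.102 = 24,220 g as Cl₂.
(a) Concentration rise: 24,220 g / 2,080,000 L = 11.64 mg/L = 11.64 ppm.
(a) Final FC: 1.0 + 11.64 = 12.64 ppm.

(b) Volume: 26,000 US gal × 3.785 L/gal = 98,410 L.
(b) Alkalinity to add: (102 − 49) = 53 mg/L as CaCO₃ × 98,410 L = 5216 g as CaCO₃.
(b) Equivalents: 5216 g ÷ 50 g/eq = 104.3 eq.
(b) NaHCO₃ supplies 1 eq per mole → 104.3 mol.
(b) Mass: 104.3 mol × 84 g/mol = 8762 g.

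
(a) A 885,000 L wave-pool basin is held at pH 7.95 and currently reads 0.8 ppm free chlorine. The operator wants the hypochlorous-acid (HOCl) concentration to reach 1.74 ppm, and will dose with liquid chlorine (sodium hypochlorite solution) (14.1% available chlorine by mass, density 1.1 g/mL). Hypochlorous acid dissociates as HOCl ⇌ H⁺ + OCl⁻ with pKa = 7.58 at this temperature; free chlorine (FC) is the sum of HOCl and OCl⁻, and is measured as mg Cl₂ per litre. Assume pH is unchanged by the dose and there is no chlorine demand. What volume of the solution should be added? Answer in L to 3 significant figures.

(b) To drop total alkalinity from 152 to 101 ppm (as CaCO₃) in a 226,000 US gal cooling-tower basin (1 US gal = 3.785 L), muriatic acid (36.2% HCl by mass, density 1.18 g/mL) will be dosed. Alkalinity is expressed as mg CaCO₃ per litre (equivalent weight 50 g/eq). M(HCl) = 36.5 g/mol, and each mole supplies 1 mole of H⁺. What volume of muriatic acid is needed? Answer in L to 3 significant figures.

(a) [OCl⁻]/[HOCl] = 10^(pH − pKa) = 10^(7.95 − 7.58) = 2.344; fraction as HOCl = 1/(1 + 2.344) = 0.299.
(a) Free chlorine required for 1.74 ppm HOCl: 1.74 / 0.299 = 5.819 ppm.
(a) FC to add: 5.819 − 0.8 = 5.019 mg/L as Cl₂.
(a) Cl₂ equivalent: 5.019 mg/L × 885,000 L = 4442 g.
(a) Product at 14.1% available Cl: 4442 / 0.141 = 31,500 g.
(a) Volume: 31,500 g ÷ 1.1 g/mL = 28,640 mL.

(b) Volume: 226,000 US gal × 3.785 L/gal = 855,410 L.
(b) Alkalinity to neutralize: (152 − 101) = 51 mg/L as CaCO₃ × 855,410 L = 43,630 g as CaCO₃.
(b) Equivalents of H⁺ required: 43,630 ÷ 50 g/eq = 872.5 eq = 872.5 mol HCl.
(b) Mass of HCl: 872.5 × 36.5 = 31,850 g.
(b) Mass of 36.2% solution: 31,850 / 0.362 = 87,970 g.
(b) Volume: 87,970 g ÷ 1.18 g/mL = 74,560 mL.

(a) 28.6 L; (b) 74.6 L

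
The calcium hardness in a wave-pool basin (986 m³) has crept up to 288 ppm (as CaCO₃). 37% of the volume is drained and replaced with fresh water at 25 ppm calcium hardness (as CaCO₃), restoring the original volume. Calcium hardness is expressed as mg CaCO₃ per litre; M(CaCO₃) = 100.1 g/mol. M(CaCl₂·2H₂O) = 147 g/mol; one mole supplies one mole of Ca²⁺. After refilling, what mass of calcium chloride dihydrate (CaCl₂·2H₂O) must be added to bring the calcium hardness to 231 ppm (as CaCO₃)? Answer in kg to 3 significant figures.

58.4 kg

Volume: 986 m³ = 986,000 L.
After draining 37% and refilling: 288 × 0.63 + 25 × 0.37 = 190.69 ppm.
Deficit to target: 231 − 190.69 = 40.31 mg/L.
As CaCO₃: 40.31 mg/L × 986,000 L = 39,750 g; ÷ 100.1 = 397.1 mol Ca²⁺.
Mass: 397.1 × 147 = 58,370 g.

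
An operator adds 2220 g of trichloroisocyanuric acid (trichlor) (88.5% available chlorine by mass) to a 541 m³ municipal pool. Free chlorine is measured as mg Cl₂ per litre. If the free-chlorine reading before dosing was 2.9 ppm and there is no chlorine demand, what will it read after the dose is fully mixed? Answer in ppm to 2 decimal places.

Volume: 541 m³ = 541,000 L.
Available chlorine delivered: 2220 g × 0.885 = 1965 g as Cl₂.
Concentration rise: 1965 g / 541,000 L = 3.632 mg/L = 3.63 ppm.
Final FC: 2.9 + 3.63 = 6.53 ppm.

6.53 ppm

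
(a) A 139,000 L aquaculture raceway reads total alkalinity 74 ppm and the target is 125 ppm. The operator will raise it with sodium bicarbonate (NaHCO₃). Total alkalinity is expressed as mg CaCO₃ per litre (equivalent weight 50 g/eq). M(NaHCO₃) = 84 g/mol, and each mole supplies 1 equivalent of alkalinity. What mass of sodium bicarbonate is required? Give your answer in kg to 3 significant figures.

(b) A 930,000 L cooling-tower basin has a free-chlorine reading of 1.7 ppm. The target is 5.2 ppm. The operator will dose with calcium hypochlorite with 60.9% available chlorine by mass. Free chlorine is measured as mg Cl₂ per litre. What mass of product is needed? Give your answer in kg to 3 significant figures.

(a) 11.9 kg; (b) 5.34 kg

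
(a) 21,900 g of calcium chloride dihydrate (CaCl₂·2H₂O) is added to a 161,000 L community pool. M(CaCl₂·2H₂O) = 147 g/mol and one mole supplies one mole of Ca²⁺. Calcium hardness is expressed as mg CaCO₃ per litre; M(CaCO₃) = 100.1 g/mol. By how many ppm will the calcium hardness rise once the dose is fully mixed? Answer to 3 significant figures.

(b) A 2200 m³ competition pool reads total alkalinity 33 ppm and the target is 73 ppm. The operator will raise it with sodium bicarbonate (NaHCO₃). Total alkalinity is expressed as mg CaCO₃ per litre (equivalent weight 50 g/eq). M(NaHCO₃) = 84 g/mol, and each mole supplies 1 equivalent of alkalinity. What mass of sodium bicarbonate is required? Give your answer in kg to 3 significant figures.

(a) Moles of Ca²⁺: 21,900 g ÷ 147 g/mol = 149 mol.
(a) As CaCO₃: 149 mol × 100.1 g/mol = 14,910 g.
(a) Rise: 14,910 g / 161,000 L × 1000 = 92.63 mg/L.

(b) Volume: 2200 m³ = 2,200,000 L.
(b) Alkalinity to add: (73 − 33) = 40 mg/L as CaCO₃ × 2,200,000 L = 88,000 g as CaCO₃.
(b) Equivalents: 88,000 g ÷ 50 g/eq = 1760 eq.
(b) NaHCO₃ supplies 1 eq per mole → 1760 mol.
(b) Mass: 1760 mol × 84 g/mol = 147,800 g.

(a) 92.6 ppm; (b) 148 kg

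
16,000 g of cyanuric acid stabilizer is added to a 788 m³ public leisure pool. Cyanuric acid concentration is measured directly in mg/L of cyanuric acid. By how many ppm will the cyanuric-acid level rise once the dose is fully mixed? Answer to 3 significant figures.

20.3 ppm

Volume: 788 m³ = 788,000 L.
Rise: 16,000 g / 788,000 L × 1000 = 20.3 mg/L.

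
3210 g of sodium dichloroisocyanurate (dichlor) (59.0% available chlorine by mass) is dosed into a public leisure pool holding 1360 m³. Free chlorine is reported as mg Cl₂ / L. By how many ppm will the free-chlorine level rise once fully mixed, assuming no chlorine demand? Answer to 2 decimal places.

Volume: 1360 m³ = 1,360,000 L.
Available chlorine delivered: 3210 g × 0.59 = 1894 g as Cl₂.
Concentration rise: 1894 g / 1,360,000 L = 1.393 mg/L = 1.39 ppm.

1.39 ppm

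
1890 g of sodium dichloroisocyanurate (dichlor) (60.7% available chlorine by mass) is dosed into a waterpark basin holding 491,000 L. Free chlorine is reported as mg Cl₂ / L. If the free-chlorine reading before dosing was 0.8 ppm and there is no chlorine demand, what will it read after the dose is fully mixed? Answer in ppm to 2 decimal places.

3.14 ppm

Available chlorine delivered: 1890 g × 0.607 = 1147 g as Cl₂.
Concentration rise: 1147 g / 491,000 L = 2.337 mg/L = 2.34 ppm.
Final FC: 0.8 + 2.34 = 3.14 ppm.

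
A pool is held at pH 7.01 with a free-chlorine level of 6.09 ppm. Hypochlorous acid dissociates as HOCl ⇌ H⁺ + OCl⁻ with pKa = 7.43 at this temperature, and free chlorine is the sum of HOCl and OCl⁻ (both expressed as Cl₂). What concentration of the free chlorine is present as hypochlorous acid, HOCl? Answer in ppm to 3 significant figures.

[OCl⁻]/[HOCl] = 10^(pH − pKa) = 10^(7.01 − 7.43) = 10^-0.42 = 0.3802.
Fraction as HOCl = 1 / (1 + 0.3802) = 0.7245.
HOCl = 0.7245 × 6.09 ppm = 4.412 ppm.

4.41 ppm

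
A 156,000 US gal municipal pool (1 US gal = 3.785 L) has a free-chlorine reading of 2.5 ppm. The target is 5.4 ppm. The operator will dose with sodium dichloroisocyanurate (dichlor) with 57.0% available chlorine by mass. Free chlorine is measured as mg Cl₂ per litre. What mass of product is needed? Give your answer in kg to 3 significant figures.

3.00 kg

Volume: 156,000 US gal × 3.785 L/gal = 590,460 L.
Chlorine deficit: 5.4 − 2.5 = 2.9 ppm = 2.9 mg/L as Cl₂.
Cl₂ equivalent needed: 2.9 mg/L × 590,460 L = 1,712,000 mg = 1712 g.
Product at 57.0% available chlorine: 1712 / 0.57 = 3004 g.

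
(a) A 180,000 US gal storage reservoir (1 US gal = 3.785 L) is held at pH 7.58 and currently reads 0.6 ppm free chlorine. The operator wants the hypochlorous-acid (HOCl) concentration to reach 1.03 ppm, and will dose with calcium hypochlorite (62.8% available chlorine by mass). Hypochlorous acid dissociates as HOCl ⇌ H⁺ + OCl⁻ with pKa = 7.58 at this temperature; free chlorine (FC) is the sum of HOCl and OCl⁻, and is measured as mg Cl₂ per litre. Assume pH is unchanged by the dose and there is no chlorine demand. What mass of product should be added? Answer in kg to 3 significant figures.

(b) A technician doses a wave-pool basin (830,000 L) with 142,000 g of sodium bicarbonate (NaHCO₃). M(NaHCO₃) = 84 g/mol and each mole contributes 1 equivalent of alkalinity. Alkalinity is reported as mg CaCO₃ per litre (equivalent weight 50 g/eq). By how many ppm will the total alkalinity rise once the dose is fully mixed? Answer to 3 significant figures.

(a) 1.58 kg; (b) 102 ppm

(a) Volume: 180,000 US gal × 3.785 L/gal = 681,300 L.
(a) [OCl⁻]/[HOCl] = 10^(pH − pKa) = 10^(7.58 − 7.58) = 1; fraction as HOCl = 1/(1 + 1) = 0.5.
(a) Free chlorine required for 1.03 ppm HOCl: 1.03 / 0.5 = 2.06 ppm.
(a) FC to add: 2.06 − 0.6 = 1.46 mg/L as Cl₂.
(a) Cl₂ equivalent: 1.46 mg/L × 681,300 L = 994.7 g.
(a) Product at 62.8% available Cl: 994.7 / 0.628 = 1584 g.

(b) Moles of NaHCO₃: 142,000 g ÷ 84 g/mol = 1690 mol → 1690 eq of alkalinity.
(b) As CaCO₃: 1690 eq × 50 g/eq = 84,520 g.
(b) Rise: 84,520 g / 830,000 L × 1000 = 101.8 mg/L.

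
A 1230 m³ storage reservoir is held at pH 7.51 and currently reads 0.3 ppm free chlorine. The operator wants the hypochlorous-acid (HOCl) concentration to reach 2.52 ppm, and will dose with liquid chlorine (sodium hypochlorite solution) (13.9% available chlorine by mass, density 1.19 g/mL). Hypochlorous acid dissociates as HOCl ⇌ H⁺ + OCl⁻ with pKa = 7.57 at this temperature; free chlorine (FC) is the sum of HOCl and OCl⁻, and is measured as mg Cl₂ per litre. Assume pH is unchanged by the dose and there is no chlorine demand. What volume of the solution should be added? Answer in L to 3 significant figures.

32.8 L

Volume: 1230 m³ = 1,230,000 L.
[OCl⁻]/[HOCl] = 10^(pH − pKa) = 10^(7.51 − 7.57) = 0.871; fraction as HOCl = 1/(1 + 0.871) = 0.5345.
Free chlorine required for 2.52 ppm HOCl: 2.52 / 0.5345 = 4.715 ppm.
FC to add: 4.715 − 0.3 = 4.415 mg/L as Cl₂.
Cl₂ equivalent: 4.415 mg/L × 1,230,000 L = 5430 g.
Product at 13.9% available Cl: 5430 / 0.139 = 39,070 g.
Volume: 39,070 g ÷ 1.19 g/mL = 32,830 mL.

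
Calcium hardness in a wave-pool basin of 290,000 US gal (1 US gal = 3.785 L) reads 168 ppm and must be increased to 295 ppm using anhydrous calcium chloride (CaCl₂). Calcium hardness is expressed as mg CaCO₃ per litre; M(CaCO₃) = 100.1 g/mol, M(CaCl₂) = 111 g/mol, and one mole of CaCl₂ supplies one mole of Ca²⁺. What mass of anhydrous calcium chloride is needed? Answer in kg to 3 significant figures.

155 kg

Volume: 290,000 US gal × 3.785 L/gal = 1,097,650 L.
Hardness to add: (295 − 168) = 127 mg/L as CaCO₃ × 1,097,650 L = 139,400 g as CaCO₃.
Moles of Ca²⁺ (1 mol Ca²⁺ ≡ 1 mol CaCO₃): 139,400 / 100.1 g/mol = 1393 mol.
Mass of CaCl₂: 1393 × 111 = 154,600 g.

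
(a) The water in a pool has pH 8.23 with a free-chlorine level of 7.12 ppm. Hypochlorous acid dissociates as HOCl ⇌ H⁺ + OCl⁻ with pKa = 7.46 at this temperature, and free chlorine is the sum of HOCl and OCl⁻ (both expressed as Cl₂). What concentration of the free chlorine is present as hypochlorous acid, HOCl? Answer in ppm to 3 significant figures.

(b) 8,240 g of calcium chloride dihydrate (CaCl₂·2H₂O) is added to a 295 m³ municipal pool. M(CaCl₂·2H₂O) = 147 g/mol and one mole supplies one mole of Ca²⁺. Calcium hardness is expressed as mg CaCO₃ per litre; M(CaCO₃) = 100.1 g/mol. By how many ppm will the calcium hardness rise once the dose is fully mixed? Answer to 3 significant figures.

(a) [OCl⁻]/[HOCl] = 10^(pH − pKa) = 10^(8.23 − 7.46) = 10^0.77 = 5.888.
(a) Fraction as HOCl = 1 / (1 + 5.888) = 0.1452.
(a) HOCl = 0.1452 × 7.12 ppm = 1.034 ppm.

(b) Volume: 295 m³ = 295,000 L.
(b) Moles of Ca²⁺: 8,240 g ÷ 147 g/mol = 56.05 mol.
(b) As CaCO₃: 56.05 mol × 100.1 g/mol = 5611 g.
(b) Rise: 5611 g / 295,000 L × 1000 = 19.02 mg/L.

(a) 1.03 ppm; (b) 19.0 ppm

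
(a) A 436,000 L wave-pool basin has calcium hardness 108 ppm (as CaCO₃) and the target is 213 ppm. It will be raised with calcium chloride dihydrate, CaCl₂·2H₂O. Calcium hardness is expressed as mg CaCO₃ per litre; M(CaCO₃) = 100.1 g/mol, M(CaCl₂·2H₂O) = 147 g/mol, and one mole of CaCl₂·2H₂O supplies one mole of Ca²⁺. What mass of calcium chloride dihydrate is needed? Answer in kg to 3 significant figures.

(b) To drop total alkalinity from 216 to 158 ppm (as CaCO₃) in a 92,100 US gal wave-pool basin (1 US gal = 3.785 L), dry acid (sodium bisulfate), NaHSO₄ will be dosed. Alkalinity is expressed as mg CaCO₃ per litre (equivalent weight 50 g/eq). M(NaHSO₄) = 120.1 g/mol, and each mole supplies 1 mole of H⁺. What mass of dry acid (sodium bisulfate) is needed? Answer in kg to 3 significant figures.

(a) Hardness to add: (213 − 108) = 105 mg/L as CaCO₃ × 436,000 L = 45,780 g as CaCO₃.
(a) Moles of Ca²⁺ (1 mol Ca²⁺ ≡ 1 mol CaCO₃): 45,780 / 100.1 g/mol = 457.3 mol.
(a) Mass of CaCl₂·2H₂O: 457.3 × 147 = 67,230 g.

(b) Volume: 92,100 US gal × 3.785 L/gal = 348,598 L.
(b) Alkalinity to neutralize: (216 − 158) = 58 mg/L as CaCO₃ × 348,598 L = 20,220 g as CaCO₃.
(b) Equivalents of H⁺ required: 20,220 ÷ 50 g/eq = 404.4 eq = 404.4 mol NaHSO₄.
(b) Mass of NaHSO₄: 404.4 × 120.1 = 48,570 g.

(a) 67.2 kg; (b) 48.6 kg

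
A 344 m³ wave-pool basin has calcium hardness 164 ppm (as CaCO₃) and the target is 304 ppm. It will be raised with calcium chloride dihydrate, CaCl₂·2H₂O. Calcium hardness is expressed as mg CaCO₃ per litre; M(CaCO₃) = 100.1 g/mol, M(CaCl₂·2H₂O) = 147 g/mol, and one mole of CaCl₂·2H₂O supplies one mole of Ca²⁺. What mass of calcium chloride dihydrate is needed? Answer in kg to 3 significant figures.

70.7 kg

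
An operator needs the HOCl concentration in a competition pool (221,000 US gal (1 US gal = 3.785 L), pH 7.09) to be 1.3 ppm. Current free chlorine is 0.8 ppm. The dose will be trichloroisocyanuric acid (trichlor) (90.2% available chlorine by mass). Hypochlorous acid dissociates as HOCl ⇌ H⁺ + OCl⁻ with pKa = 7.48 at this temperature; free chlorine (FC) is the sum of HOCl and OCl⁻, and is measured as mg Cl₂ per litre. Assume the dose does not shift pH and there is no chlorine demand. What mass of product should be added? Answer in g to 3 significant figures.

955 g

Volume: 221,000 US gal × 3.785 L/gal = 836,485 L.
[OCl⁻]/[HOCl] = 10^(pH − pKa) = 10^(7.09 − 7.48) = 0.4074; fraction as HOCl = 1/(1 + 0.4074) = 0.7105.
Free chlorine required for 1.3 ppm HOCl: 1.3 / 0.7105 = 1.83 ppm.
FC to add: 1.83 − 0.8 = 1.03 mg/L as Cl₂.
Cl₂ equivalent: 1.03 mg/L × 836,485 L = 861.2 g.
Product at 90.2% available Cl: 861.2 / 0.902 = 954.8 g.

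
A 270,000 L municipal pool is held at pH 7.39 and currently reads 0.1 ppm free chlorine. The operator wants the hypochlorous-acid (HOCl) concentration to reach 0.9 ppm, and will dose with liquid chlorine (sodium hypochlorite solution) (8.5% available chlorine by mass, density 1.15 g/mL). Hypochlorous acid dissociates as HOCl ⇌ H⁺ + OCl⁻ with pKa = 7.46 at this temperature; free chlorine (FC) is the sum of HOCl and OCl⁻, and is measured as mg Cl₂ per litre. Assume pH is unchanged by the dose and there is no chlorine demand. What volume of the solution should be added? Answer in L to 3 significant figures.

[OCl⁻]/[HOCl] = 10^(pH − pKa) = 10^(7.39 − 7.46) = 0.8511; fraction as HOCl = 1/(1 + 0.8511) = 0.5402.
Free chlorine required for 0.9 ppm HOCl: 0.9 / 0.5402 = 1.666 ppm.
FC to add: 1.666 − 0.1 = 1.566 mg/L as Cl₂.
Cl₂ equivalent: 1.566 mg/L × 270,000 L = 422.8 g.
Product at 8.5% available Cl: 422.8 / 0.085 = 4974 g.
Volume: 4974 g ÷ 1.15 g/mL = 4326 mL.

4.33 L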